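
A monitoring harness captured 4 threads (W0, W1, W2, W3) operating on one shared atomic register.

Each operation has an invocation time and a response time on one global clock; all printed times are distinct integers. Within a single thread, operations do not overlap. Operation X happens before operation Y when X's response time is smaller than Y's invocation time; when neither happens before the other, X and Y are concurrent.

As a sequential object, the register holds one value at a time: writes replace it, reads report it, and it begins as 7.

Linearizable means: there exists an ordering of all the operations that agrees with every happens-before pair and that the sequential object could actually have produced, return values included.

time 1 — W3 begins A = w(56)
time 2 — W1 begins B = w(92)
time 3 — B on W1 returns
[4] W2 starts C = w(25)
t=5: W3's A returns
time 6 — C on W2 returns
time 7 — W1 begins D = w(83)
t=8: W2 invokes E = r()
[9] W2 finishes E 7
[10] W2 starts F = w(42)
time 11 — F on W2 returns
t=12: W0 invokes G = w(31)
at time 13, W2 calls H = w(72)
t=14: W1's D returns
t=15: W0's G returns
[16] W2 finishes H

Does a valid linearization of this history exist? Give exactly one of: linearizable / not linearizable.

not linearizable

events 1..8 are fine; event 9 — the response of E at time 9 — makes the prefix non-linearizable
3 orders of the 4 completed atomic register ops respect real time; none is legal
no escape via the 1 pending operation (D): every completion choice fails
take A, B, C, E (pending dropped): step 4 already fails, because E r() → 7 cannot occur there
take B, A, C, E (pending dropped): step 4 already fails, because E r() → 7 cannot occur there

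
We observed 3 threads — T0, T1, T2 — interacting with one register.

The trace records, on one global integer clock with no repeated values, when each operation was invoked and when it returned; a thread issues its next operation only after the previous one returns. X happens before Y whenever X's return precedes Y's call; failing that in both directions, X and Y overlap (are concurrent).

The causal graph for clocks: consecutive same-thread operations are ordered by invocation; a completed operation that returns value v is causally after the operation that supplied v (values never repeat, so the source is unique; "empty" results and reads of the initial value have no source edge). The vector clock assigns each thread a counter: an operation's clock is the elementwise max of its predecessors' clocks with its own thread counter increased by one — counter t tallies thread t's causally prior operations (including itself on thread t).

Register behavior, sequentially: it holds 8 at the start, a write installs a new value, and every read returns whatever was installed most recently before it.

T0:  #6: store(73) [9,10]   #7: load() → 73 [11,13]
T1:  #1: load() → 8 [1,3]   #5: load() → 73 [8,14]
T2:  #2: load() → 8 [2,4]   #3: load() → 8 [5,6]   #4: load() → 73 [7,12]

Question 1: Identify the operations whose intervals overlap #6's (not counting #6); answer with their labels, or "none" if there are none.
Answer: #4, #5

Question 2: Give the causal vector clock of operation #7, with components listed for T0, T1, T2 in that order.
Answer: (2, 0, 0)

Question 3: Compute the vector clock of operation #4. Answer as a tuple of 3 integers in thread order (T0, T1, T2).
Answer: (1, 0, 3)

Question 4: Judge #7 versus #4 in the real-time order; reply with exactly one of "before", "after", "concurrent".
Answer: concurrent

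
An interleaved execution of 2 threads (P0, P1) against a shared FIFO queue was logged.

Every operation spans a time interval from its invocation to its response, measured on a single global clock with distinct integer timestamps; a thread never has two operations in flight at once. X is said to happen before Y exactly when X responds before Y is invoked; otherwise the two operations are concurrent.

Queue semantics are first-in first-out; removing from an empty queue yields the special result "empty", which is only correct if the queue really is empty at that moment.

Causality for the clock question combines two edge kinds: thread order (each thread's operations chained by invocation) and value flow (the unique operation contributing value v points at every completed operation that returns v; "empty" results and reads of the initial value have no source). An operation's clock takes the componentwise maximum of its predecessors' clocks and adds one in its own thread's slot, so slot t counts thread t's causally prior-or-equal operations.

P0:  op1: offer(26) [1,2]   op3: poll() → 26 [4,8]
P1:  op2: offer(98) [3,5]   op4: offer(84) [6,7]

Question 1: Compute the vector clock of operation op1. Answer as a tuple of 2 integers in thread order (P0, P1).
(1, 0)

op2, invoked 3, has no incoming edges; only P1's bump applies → (0, 1)
op1, invoked 1, has no incoming edges; only P0's bump applies → (1, 0)
merge at op4 (invoked 6): VC(op2)=(0, 1), own-thread bump on P1 → (0, 2)
merge at op3 (invoked 4): VC(op1)=(1, 0), own-thread bump on P0 → (2, 0)
target: VC(op1) = (1, 0)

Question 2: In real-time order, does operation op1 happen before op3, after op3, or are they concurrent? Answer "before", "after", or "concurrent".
before

op1 spans [1,2], op3 spans [4,8]
resp(op1)=2 < inv(op3)=4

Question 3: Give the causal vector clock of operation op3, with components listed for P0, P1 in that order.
(2, 0)

invoked at 3, op2 has no predecessors; its own P1 bump gives (0, 1)
invoked at 1, op1 has no predecessors; its own P0 bump gives (1, 0)
invoked at 6, op4 merges VC(op2)=(0, 1) and bumps P1's slot → (0, 2)
invoked at 4, op3 merges VC(op1)=(1, 0) and bumps P0's slot → (2, 0)
target: VC(op3) = (2, 0)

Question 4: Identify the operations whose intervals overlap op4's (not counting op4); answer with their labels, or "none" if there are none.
op3

op4 spans [6,7]: anything still running between times 6 and 7 counts as concurrent
op1 [1,2]: before
op2 [3,5]: before
op3 [4,8]: concurrent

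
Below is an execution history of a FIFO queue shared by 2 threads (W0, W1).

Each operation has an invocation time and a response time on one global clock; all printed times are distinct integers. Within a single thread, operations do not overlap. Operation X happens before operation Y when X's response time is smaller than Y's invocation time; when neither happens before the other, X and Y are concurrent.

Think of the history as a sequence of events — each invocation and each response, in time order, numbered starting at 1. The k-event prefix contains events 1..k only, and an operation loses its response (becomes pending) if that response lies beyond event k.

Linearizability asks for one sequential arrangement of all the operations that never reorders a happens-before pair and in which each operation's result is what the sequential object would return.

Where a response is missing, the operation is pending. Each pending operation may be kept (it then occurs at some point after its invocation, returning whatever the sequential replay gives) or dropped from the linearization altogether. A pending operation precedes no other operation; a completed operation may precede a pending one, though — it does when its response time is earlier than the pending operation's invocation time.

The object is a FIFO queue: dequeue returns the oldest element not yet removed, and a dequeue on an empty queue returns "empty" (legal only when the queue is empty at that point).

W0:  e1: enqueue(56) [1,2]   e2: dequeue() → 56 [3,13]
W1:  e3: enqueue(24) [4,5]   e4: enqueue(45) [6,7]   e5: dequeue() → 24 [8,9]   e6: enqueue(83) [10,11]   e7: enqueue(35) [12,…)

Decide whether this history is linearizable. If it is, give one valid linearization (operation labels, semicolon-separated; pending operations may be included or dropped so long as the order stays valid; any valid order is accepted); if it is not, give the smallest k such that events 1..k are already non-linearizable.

1. e1 enqueue(56), leaving queue <56>
2. e2 dequeue() → 56, leaving queue <>
3. e3 enqueue(24), leaving queue <24>
4. e4 enqueue(45), leaving queue <24,45>
5. e5 dequeue() → 24, leaving queue <45>
6. e6 enqueue(83), leaving queue <45,83>

linearizable — witness: e1; e2; e3; e4; e5; e6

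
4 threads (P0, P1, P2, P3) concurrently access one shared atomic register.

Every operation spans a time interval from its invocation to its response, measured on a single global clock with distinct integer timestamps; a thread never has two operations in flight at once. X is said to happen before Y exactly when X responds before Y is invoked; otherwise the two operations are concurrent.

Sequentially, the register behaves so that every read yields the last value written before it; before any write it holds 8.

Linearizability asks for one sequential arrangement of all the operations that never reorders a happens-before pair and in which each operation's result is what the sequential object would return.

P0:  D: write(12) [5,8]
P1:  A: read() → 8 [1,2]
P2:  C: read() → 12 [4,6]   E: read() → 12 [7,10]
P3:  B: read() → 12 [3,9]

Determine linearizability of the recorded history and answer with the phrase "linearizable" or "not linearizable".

linearizable

a witness: A, D, B, C, E
step 1: A read() → 8 — value 8
step 2: D write(12) — value 12
step 3: B read() → 12 — value 12
step 4: C read() → 12 — value 12
step 5: E read() → 12 — value 12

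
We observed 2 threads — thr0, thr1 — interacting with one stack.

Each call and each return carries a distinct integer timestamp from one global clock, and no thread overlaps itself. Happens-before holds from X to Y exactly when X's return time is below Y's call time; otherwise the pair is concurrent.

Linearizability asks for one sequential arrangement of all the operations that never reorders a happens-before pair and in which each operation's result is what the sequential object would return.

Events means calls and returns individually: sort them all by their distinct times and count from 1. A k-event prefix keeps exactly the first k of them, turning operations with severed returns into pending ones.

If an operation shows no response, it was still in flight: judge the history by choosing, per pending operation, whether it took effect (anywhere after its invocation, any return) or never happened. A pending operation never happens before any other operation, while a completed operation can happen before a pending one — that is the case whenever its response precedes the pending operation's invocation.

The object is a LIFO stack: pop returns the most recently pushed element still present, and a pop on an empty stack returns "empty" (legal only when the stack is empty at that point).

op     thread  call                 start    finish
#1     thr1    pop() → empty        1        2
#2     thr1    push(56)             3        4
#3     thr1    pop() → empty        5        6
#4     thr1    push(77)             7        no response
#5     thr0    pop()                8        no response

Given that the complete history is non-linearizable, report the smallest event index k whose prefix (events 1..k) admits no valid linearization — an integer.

events 1..5 are linearizable; a witness order is #1, #2:
1. #1 pop() → empty, leaving stack <>
2. #2 push(56), leaving stack <56>
once event 6 joins (#3's response, time 6), exhaustive search finds no witness
sample order #1, #2, #3 stalls at step 3 — #3 pop() → empty has no legal effect

6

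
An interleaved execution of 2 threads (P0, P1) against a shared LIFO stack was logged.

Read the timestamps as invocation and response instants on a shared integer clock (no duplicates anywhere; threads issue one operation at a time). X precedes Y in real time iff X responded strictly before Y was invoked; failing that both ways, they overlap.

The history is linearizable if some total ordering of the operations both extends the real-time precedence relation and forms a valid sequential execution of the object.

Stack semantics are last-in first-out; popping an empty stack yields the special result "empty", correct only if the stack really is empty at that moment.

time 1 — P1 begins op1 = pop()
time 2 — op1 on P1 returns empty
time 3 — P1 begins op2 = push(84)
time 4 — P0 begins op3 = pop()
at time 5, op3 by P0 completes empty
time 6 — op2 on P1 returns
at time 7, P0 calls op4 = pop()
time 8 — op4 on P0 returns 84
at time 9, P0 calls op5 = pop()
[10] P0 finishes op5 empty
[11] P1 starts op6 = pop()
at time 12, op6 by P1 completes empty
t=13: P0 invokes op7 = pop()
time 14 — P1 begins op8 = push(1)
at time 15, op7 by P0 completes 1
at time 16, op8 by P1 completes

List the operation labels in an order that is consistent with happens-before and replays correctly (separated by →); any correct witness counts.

op1 → op3 → op2 → op4 → op5 → op6 → op8 → op7

1. op1 pop() → empty, leaving stack <>
2. op3 pop() → empty, leaving stack <>
3. op2 push(84), leaving stack <84>
4. op4 pop() → 84, leaving stack <>
5. op5 pop() → empty, leaving stack <>
6. op6 pop() → empty, leaving stack <>
7. op8 push(1), leaving stack <1>
8. op7 pop() → 1, leaving stack <>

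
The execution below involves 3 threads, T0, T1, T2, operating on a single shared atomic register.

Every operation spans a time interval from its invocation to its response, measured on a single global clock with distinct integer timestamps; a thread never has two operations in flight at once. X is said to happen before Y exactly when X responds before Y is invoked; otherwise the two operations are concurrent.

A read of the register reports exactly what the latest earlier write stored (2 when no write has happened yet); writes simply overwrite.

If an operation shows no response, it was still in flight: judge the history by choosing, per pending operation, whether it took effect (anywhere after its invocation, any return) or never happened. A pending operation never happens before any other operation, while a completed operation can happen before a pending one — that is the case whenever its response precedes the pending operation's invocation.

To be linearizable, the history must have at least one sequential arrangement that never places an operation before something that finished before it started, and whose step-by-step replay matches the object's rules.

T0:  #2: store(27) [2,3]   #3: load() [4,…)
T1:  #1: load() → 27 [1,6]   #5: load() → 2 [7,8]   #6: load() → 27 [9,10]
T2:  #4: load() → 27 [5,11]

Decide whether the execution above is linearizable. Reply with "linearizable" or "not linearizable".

the violation lands at event 8, #5's response at time 8: events 1..7 linearize, events 1..8 do not
all 2 real-time-respecting orders fail — 3 completed atomic register operations, no legal replay
every completion of the 2 pending operations (#3, #4) was checked; none linearizes
take #1, #2, #5 (pending dropped): step 1 already fails, because #1 load() → 27 cannot occur there
take #2, #1, #5 (pending dropped): step 3 already fails, because #5 load() → 2 cannot occur there

not linearizable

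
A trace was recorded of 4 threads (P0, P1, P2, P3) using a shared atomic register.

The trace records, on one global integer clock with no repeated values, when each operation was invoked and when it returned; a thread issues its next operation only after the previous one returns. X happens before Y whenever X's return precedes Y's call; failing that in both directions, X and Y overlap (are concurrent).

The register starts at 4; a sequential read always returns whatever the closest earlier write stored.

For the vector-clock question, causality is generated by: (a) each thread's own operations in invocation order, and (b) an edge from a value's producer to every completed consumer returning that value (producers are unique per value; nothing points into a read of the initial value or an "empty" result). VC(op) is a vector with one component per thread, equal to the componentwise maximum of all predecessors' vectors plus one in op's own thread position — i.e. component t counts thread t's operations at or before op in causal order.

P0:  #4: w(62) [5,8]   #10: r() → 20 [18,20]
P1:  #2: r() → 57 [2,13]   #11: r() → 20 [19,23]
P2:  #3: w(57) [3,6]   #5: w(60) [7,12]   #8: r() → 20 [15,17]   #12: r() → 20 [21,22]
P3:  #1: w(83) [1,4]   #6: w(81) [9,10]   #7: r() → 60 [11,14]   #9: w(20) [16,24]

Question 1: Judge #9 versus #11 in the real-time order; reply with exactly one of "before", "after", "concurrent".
#9 spans [16,24], #11 spans [19,23]
the intervals overlap in both directions

concurrent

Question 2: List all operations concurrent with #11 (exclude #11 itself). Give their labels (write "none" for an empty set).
overlap test against #11 [19,23]: concurrent iff the interval meets 19..23
#1 [1,4]: before
#2 [2,13]: before
#3 [3,6]: before
#4 [5,8]: before
#5 [7,12]: before
#6 [9,10]: before
#7 [11,14]: before
#8 [15,17]: before
#9 [16,24]: concurrent
#10 [18,20]: concurrent
#12 [21,22]: concurrent

#10, #12, #9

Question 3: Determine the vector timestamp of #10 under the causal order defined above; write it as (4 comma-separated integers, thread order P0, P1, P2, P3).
#1 (invocation 1): nothing precedes it; P3's component alone gives (0, 0, 0, 1)
#3 (invocation 3): nothing precedes it; P2's component alone gives (0, 0, 1, 0)
#4 (invocation 5): nothing precedes it; P0's component alone gives (1, 0, 0, 0)
invoked at 9, #6 merges VC(#1)=(0, 0, 0, 1) and bumps P3's slot → (0, 0, 0, 2)
invoked at 7, #5 merges VC(#3)=(0, 0, 1, 0) and bumps P2's slot → (0, 0, 2, 0)
invoked at 2, #2 merges VC(#3)=(0, 0, 1, 0) and bumps P1's slot → (0, 1, 1, 0)
invoked at 11, #7 merges VC(#5)=(0, 0, 2, 0), VC(#6)=(0, 0, 0, 2) and bumps P3's slot → (0, 0, 2, 3)
invoked at 16, #9 merges VC(#7)=(0, 0, 2, 3) and bumps P3's slot → (0, 0, 2, 4)
invoked at 15, #8 merges VC(#5)=(0, 0, 2, 0), VC(#9)=(0, 0, 2, 4) and bumps P2's slot → (0, 0, 3, 4)
invoked at 21, #12 merges VC(#8)=(0, 0, 3, 4), VC(#9)=(0, 0, 2, 4) and bumps P2's slot → (0, 0, 4, 4)
invoked at 19, #11 merges VC(#2)=(0, 1, 1, 0), VC(#9)=(0, 0, 2, 4) and bumps P1's slot → (0, 2, 2, 4)
invoked at 18, #10 merges VC(#4)=(1, 0, 0, 0), VC(#9)=(0, 0, 2, 4) and bumps P0's slot → (2, 0, 2, 4)
target: VC(#10) = (2, 0, 2, 4)

(2, 0, 2, 4)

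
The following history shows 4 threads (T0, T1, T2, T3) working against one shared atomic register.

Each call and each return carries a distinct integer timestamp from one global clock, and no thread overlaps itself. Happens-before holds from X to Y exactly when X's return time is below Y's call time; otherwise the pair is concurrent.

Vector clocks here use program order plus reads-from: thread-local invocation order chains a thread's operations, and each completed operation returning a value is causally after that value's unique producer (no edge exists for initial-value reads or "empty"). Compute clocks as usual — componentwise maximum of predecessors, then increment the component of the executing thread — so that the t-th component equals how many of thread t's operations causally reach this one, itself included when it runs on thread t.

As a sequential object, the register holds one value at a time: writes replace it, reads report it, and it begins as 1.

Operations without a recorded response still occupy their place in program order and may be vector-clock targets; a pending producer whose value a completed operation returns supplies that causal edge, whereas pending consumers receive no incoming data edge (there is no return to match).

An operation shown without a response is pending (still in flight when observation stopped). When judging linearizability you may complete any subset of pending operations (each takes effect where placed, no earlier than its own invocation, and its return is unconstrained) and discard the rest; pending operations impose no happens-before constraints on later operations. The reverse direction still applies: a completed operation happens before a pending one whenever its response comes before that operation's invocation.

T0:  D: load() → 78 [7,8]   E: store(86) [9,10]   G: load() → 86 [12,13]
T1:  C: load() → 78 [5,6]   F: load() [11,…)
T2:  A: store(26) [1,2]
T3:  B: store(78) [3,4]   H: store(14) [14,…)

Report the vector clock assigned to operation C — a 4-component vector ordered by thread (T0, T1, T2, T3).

(0, 1, 0, 1)

B (invocation 3): nothing precedes it; T3's component alone gives (0, 0, 0, 1)
A (invocation 1): nothing precedes it; T2's component alone gives (0, 0, 1, 0)
H, invoked 14, takes VC(B)=(0, 0, 0, 1) under max, adds 1 for T3 → (0, 0, 0, 2)
C, invoked 5, takes VC(B)=(0, 0, 0, 1) under max, adds 1 for T1 → (0, 1, 0, 1)
D, invoked 7, takes VC(B)=(0, 0, 0, 1) under max, adds 1 for T0 → (1, 0, 0, 1)
F, invoked 11, takes VC(C)=(0, 1, 0, 1) under max, adds 1 for T1 → (0, 2, 0, 1)
E, invoked 9, takes VC(D)=(1, 0, 0, 1) under max, adds 1 for T0 → (2, 0, 0, 1)
G, invoked 12, takes VC(E)=(2, 0, 0, 1) under max, adds 1 for T0 → (3, 0, 0, 1)
target: VC(C) = (0, 1, 0, 1)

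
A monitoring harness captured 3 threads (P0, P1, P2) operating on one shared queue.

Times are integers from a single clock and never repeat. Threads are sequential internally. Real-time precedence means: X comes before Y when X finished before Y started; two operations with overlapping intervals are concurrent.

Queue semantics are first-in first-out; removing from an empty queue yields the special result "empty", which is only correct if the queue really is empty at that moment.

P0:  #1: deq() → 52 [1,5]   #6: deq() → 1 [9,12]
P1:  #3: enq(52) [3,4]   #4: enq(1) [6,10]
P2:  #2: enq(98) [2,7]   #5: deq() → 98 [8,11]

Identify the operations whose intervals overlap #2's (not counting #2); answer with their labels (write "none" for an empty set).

#1, #3, #4

#2 spans [2,7]: anything still running between times 2 and 7 counts as concurrent
#1 [1,5]: concurrent
#3 [3,4]: concurrent
#4 [6,10]: concurrent
#5 [8,11]: after
#6 [9,12]: after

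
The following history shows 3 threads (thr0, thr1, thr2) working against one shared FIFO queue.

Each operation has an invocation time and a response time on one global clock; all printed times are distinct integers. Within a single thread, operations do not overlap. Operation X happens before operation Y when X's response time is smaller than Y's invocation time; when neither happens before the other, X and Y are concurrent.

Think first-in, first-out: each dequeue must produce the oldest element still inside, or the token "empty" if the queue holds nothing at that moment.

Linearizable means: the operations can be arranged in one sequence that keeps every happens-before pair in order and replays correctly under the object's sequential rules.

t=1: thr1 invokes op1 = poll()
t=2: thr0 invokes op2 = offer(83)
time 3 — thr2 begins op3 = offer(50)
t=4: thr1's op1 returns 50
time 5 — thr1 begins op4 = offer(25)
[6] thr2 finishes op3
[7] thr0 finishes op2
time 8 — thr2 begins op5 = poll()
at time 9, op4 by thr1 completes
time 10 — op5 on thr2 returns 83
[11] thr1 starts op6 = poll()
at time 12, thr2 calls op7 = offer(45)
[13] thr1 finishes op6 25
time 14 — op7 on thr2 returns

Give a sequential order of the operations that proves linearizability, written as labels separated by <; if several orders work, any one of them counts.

op3 < op1 < op2 < op4 < op5 < op6 < op7

1. op3 offer(50), leaving queue <50>
2. op1 poll() → 50, leaving queue <>
3. op2 offer(83), leaving queue <83>
4. op4 offer(25), leaving queue <83,25>
5. op5 poll() → 83, leaving queue <25>
6. op6 poll() → 25, leaving queue <>
7. op7 offer(45), leaving queue <45>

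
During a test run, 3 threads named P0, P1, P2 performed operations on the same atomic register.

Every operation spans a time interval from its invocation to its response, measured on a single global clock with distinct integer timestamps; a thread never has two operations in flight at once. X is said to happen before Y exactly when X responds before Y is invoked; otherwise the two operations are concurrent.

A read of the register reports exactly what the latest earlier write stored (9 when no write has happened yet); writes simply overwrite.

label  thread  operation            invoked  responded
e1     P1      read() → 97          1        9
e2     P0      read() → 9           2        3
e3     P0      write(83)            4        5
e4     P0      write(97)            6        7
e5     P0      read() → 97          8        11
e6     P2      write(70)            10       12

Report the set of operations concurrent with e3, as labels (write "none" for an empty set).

e1

e3 spans [4,5]; an op avoiding the whole window 4..5 is ordered, any other is concurrent
e1 [1,9]: concurrent
e2 [2,3]: before
e4 [6,7]: after
e5 [8,11]: after
e6 [10,12]: after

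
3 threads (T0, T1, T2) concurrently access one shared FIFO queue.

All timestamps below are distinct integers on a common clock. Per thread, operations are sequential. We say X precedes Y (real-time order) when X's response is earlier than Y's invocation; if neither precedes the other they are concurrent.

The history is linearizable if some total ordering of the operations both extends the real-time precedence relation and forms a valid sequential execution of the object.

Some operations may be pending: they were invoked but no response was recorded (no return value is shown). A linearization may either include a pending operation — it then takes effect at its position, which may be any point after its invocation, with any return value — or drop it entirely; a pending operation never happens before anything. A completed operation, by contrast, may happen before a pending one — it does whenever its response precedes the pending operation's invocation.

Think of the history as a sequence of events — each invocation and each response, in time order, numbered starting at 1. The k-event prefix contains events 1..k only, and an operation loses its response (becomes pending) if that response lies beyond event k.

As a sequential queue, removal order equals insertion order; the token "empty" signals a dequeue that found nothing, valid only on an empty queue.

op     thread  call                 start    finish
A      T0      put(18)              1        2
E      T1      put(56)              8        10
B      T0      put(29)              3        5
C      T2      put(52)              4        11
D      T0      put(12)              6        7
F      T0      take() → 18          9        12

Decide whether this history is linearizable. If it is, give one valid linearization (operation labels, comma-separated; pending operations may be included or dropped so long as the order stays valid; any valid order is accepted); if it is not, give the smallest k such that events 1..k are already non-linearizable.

linearizable — witness: A, B, C, D, E, F

after step 1 (A put(18)): queue <18>
after step 2 (B put(29)): queue <18,29>
after step 3 (C put(52)): queue <18,29,52>
after step 4 (D put(12)): queue <18,29,52,12>
after step 5 (E put(56)): queue <18,29,52,12,56>
after step 6 (F take() → 18): queue <29,52,12,56>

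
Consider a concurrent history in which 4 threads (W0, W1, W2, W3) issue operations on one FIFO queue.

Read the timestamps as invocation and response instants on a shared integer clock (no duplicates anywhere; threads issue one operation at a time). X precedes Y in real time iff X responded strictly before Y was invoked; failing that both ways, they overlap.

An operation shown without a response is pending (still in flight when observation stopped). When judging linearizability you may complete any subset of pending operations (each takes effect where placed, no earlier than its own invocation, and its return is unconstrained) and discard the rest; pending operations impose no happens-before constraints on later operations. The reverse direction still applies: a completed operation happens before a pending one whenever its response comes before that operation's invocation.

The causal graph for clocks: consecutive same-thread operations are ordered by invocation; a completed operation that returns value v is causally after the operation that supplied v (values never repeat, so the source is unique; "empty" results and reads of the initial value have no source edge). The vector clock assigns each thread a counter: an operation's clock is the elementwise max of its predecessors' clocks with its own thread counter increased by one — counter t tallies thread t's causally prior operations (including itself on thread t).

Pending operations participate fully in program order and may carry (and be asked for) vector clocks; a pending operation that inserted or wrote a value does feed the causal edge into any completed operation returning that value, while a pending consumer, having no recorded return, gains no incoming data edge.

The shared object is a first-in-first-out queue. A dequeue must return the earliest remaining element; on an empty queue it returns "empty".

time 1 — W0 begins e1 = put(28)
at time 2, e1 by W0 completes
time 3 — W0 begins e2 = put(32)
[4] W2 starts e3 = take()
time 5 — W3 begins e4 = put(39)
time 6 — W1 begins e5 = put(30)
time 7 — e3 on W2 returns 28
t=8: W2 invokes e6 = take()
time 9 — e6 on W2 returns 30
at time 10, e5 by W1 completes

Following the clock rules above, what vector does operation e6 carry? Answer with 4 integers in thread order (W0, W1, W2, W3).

no predecessors for e4 (invoked 5): W3 increments from zero → (0, 0, 0, 1)
no predecessors for e5 (invoked 6): W1 increments from zero → (0, 1, 0, 0)
no predecessors for e1 (invoked 1): W0 increments from zero → (1, 0, 0, 0)
e3 (invocation 4): componentwise max over VC(e1)=(1, 0, 0, 0), +1 at W2, giving (1, 0, 1, 0)
e2 (invocation 3): componentwise max over VC(e1)=(1, 0, 0, 0), +1 at W0, giving (2, 0, 0, 0)
e6 (invocation 8): componentwise max over VC(e3)=(1, 0, 1, 0), VC(e5)=(0, 1, 0, 0), +1 at W2, giving (1, 1, 2, 0)
target: VC(e6) = (1, 1, 2, 0)

(1, 1, 2, 0)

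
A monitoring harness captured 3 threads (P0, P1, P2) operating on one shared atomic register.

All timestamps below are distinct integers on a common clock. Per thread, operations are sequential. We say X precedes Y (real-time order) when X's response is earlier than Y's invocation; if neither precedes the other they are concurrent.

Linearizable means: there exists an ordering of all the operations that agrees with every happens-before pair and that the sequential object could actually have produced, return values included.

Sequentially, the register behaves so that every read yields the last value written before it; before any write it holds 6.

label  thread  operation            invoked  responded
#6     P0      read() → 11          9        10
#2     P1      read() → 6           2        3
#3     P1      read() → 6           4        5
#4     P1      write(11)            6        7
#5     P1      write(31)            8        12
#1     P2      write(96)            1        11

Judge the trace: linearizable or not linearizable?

witness order: #2, #3, #1, #4, #6, #5
step 1: #2 read() → 6 — value 6
step 2: #3 read() → 6 — value 6
step 3: #1 write(96) — value 96
step 4: #4 write(11) — value 11
step 5: #6 read() → 11 — value 11
step 6: #5 write(31) — value 31

linearizable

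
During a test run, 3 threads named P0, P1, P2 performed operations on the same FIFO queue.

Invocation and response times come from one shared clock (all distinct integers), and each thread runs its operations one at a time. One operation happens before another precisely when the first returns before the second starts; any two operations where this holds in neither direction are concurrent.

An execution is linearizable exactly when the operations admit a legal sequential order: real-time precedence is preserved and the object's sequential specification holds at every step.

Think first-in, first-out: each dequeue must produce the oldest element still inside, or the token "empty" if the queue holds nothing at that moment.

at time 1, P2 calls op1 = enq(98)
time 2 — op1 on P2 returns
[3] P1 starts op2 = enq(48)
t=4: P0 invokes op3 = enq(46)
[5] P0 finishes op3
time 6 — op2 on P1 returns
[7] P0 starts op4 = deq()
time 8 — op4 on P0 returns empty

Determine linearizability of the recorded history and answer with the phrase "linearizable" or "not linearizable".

through event 7 a valid linearization exists; event 8 (op4 responding at time 8) ends that
checked exhaustively: 2 real-time-consistent orders of 4 completed operations, zero legal FIFO queue replays
take op1, op2, op3, op4: step 4 already fails, because op4 deq() → empty cannot occur there
take op1, op3, op2, op4: step 4 already fails, because op4 deq() → empty cannot occur there

not linearizable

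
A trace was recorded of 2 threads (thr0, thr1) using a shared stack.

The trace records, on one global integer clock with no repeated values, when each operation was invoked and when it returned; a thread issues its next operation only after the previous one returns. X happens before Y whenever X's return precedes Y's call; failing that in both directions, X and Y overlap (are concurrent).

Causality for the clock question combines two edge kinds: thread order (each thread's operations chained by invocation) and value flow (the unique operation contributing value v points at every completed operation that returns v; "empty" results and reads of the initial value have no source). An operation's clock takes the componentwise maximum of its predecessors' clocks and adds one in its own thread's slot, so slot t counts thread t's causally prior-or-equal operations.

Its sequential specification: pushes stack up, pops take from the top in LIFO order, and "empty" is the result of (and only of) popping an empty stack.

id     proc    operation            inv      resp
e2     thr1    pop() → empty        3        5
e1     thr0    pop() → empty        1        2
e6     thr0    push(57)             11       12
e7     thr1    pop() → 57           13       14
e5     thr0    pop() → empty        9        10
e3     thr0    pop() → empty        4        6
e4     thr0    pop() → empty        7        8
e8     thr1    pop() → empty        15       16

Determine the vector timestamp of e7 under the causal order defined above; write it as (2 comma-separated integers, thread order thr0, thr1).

(5, 2)

VC(e2, invoked at 3): no causal predecessors; +1 on thr1 → (0, 1)
VC(e1, invoked at 1): no causal predecessors; +1 on thr0 → (1, 0)
merge at e3 (invoked 4): VC(e1)=(1, 0), own-thread bump on thr0 → (2, 0)
merge at e4 (invoked 7): VC(e3)=(2, 0), own-thread bump on thr0 → (3, 0)
merge at e5 (invoked 9): VC(e4)=(3, 0), own-thread bump on thr0 → (4, 0)
merge at e6 (invoked 11): VC(e5)=(4, 0), own-thread bump on thr0 → (5, 0)
merge at e7 (invoked 13): VC(e2)=(0, 1), VC(e6)=(5, 0), own-thread bump on thr1 → (5, 2)
merge at e8 (invoked 15): VC(e7)=(5, 2), own-thread bump on thr1 → (5, 3)
target: VC(e7) = (5, 2)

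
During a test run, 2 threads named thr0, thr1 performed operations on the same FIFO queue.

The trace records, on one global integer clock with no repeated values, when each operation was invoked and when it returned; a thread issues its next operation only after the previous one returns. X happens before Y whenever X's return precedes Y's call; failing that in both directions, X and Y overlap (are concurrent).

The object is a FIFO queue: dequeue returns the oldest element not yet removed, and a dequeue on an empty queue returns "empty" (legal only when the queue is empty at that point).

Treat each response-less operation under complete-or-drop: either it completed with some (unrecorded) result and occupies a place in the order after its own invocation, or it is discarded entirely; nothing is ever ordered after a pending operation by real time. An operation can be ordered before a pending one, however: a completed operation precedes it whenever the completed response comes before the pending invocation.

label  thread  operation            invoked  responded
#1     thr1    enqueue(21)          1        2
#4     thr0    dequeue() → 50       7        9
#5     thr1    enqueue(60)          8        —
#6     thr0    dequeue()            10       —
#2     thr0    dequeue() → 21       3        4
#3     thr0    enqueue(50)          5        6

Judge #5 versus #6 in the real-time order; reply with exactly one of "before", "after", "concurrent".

concurrent

#5 spans [8,…), #6 spans [10,…)
the intervals overlap in both directions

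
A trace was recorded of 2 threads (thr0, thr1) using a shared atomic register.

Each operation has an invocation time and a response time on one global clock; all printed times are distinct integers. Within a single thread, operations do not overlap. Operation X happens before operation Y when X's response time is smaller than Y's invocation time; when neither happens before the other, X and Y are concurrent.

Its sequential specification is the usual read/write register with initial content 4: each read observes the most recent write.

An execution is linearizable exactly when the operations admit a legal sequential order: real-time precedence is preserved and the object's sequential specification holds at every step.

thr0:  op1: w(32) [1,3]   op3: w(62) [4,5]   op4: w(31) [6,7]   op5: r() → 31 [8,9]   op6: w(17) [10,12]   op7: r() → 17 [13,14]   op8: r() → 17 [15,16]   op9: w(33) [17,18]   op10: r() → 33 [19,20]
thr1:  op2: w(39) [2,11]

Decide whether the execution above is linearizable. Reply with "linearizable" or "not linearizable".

a witness: op1, op2, op3, op4, op5, op6, op7, op8, op9, op10
1. op1 w(32), leaving value 32
2. op2 w(39), leaving value 39
3. op3 w(62), leaving value 62
4. op4 w(31), leaving value 31
5. op5 r() → 31, leaving value 31
6. op6 w(17), leaving value 17
7. op7 r() → 17, leaving value 17
8. op8 r() → 17, leaving value 17
9. op9 w(33), leaving value 33
10. op10 r() → 33, leaving value 33

linearizable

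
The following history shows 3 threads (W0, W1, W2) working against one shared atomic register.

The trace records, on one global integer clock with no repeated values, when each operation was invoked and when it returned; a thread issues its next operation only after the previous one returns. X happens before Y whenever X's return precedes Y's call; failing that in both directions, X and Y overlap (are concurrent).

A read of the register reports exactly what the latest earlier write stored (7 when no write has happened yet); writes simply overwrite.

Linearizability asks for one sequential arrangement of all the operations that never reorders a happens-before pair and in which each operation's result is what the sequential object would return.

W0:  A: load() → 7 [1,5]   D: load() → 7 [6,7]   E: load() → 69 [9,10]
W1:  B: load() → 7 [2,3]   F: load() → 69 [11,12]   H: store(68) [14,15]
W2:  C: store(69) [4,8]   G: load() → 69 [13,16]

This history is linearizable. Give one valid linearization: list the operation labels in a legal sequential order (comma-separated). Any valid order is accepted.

after step 1 (A load() → 7): value 7
after step 2 (B load() → 7): value 7
after step 3 (D load() → 7): value 7
after step 4 (C store(69)): value 69
after step 5 (E load() → 69): value 69
after step 6 (F load() → 69): value 69
after step 7 (G load() → 69): value 69
after step 8 (H store(68)): value 68

A, B, D, C, E, F, G, H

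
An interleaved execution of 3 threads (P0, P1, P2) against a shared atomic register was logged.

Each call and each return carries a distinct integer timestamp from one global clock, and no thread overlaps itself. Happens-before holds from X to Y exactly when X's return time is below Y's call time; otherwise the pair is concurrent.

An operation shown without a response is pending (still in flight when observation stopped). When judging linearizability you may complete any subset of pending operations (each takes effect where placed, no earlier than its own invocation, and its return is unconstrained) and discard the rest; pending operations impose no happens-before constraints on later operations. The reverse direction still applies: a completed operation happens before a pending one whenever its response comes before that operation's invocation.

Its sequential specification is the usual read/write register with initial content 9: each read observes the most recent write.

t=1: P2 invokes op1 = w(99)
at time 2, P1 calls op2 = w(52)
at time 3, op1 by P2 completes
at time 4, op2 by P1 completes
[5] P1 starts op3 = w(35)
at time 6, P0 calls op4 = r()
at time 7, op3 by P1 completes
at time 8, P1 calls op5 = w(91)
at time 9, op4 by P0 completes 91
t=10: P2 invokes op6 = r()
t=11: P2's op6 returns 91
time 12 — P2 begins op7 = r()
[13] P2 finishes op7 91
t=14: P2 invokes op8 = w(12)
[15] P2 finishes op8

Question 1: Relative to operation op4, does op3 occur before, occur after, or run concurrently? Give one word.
op3 spans [5,7], op4 spans [6,9]
the intervals overlap in both directions

concurrent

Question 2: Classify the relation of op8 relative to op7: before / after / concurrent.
op8 spans [14,15], op7 spans [12,13]
resp(op7)=13 < inv(op8)=14

after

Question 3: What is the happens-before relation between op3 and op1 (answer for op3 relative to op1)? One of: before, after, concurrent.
op3 spans [5,7], op1 spans [1,3]
resp(op1)=3 < inv(op3)=5

after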